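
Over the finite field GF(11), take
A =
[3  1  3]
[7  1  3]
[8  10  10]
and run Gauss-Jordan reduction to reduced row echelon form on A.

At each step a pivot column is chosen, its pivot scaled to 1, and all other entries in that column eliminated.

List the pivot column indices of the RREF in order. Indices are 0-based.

pivot columns: 0, 1, 2

[1] R0 /= 3  ⇒  (1, 4, 1)
     R1 -= 7·R0  ⇒  (0, 6, 7)
     R2 -= 8·R0  ⇒  (0, 0, 2)
[2] R1 /= 6  ⇒  (0, 1, 3)
     R0 -= 4·R1  ⇒  (1, 0, 0)
[3] R2 /= 2  ⇒  (0, 0, 1)
     R1 -= 3·R2  ⇒  (0, 1, 0)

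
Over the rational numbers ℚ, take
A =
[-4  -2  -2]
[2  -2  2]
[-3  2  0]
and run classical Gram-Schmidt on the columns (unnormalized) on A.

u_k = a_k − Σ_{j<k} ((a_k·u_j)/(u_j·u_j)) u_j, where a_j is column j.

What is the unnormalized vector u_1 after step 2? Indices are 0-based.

u_1 = (-66/29, -54/29, 52/29)

Step 1: u_0 = a_0 = (-4, 2, -3).
Step 2: u_1 = a_1 − (-2/29)·u_0 = (-66/29, -54/29, 52/29).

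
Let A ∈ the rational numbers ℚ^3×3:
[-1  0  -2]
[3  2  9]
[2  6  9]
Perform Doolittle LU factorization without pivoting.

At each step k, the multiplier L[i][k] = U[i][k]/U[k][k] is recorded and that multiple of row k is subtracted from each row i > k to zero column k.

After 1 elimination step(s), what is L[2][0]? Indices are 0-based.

L[2][0] = -2

Step 1: pivot at (0,0) is -1.
  row1 ← row1 − (-3)·row0  ⇒  L[1][0]=-3, U row1=(0, 2, 3)
  row2 ← row2 − (-2)·row0  ⇒  L[2][0]=-2, U row2=(0, 6, 5)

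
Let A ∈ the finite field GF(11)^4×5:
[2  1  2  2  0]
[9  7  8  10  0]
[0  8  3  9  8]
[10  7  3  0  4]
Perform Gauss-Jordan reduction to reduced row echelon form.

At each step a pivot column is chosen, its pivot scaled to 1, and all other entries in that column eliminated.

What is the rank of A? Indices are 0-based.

rank = 4

pivot(0,0)=2: scale R0 → (1, 6, 1, 1, 0)
  clear (1,0): R1 −= (9)R0 → (0, 8, 10, 1, 0)
  clear (3,0): R3 −= (10)R0 → (0, 2, 4, 1, 4)
pivot(1,1)=8: scale R1 → (0, 1, 4, 7, 0)
  clear (0,1): R0 −= (6)R1 → (1, 0, 10, 3, 0)
  clear (2,1): R2 −= (8)R1 → (0, 0, 4, 8, 8)
  clear (3,1): R3 −= (2)R1 → (0, 0, 7, 9, 4)
pivot(2,2)=4: scale R2 → (0, 0, 1, 2, 2)
  clear (0,2): R0 −= (10)R2 → (1, 0, 0, 5, 2)
  clear (1,2): R1 −= (4)R2 → (0, 1, 0, 10, 3)
  clear (3,2): R3 −= (7)R2 → (0, 0, 0, 6, 1)
pivot(3,3)=6: scale R3 → (0, 0, 0, 1, 2)
  clear (0,3): R0 −= (5)R3 → (1, 0, 0, 0, 3)
  clear (1,3): R1 −= (10)R3 → (0, 1, 0, 0, 5)
  clear (2,3): R2 −= (2)R3 → (0, 0, 1, 0, 9)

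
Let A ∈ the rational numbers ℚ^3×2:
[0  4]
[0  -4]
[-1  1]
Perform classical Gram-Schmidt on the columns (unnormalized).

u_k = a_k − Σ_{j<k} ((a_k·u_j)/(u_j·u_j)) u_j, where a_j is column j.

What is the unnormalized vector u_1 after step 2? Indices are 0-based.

Step 1: u_0 = a_0 = (0, 0, -1).
Step 2: u_1 = a_1 − (-1)·u_0 = (4, -4, 0).

u_1 = (4, -4, 0)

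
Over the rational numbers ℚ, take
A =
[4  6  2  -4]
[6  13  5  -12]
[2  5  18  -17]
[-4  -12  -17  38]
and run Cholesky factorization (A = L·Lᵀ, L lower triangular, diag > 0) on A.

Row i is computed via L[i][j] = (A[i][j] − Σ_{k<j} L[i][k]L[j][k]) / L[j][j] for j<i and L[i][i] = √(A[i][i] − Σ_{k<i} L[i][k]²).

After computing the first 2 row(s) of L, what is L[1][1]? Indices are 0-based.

Step 1: L[0][0] = √(4) = 2.
  L[1][0] = (6) / L[0][0] = 3.
Step 2: L[1][1] = √(4) = 2.

L[1][1] = 2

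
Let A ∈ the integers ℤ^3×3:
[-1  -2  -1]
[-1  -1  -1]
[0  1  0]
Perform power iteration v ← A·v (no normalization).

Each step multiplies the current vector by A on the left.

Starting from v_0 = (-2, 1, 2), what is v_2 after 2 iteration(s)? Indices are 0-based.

v_2 = (3, 2, -1)

v_0 = (-2, 1, 2).
v_1 = A·v_0 = (-2, -1, 1).
v_2 = A·v_1 = (3, 2, -1).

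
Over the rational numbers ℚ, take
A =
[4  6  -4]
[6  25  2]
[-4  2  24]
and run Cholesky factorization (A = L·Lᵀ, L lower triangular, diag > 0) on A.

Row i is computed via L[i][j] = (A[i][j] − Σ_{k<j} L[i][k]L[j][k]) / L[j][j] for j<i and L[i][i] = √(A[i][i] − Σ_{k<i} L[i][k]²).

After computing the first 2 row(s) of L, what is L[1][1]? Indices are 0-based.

Step 1: L[0][0] = √(4) = 2.
  L[1][0] = (6) / L[0][0] = 3.
Step 2: L[1][1] = √(16) = 4.

L[1][1] = 4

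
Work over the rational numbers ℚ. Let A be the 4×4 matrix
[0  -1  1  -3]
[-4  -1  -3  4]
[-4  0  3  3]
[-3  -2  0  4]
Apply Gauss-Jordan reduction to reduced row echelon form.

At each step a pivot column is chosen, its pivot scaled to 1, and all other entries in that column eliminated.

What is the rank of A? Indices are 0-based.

pivot(0,0): swap R0↔R1
pivot(0,0)=-4: scale R0 → (1, 1/4, 3/4, -1)
  clear (2,0): R2 −= (-4)R0 → (0, 1, 6, -1)
  clear (3,0): R3 −= (-3)R0 → (0, -5/4, 9/4, 1)
pivot(1,1)=-1: scale R1 → (0, 1, -1, 3)
  clear (0,1): R0 −= (1/4)R1 → (1, 0, 1, -7/4)
  clear (2,1): R2 −= (1)R1 → (0, 0, 7, -4)
  clear (3,1): R3 −= (-5/4)R1 → (0, 0, 1, 19/4)
pivot(2,2)=7: scale R2 → (0, 0, 1, -4/7)
  clear (0,2): R0 −= (1)R2 → (1, 0, 0, -33/28)
  clear (1,2): R1 −= (-1)R2 → (0, 1, 0, 17/7)
  clear (3,2): R3 −= (1)R2 → (0, 0, 0, 149/28)
pivot(3,3)=149/28: scale R3 → (0, 0, 0, 1)
  clear (0,3): R0 −= (-33/28)R3 → (1, 0, 0, 0)
  clear (1,3): R1 −= (17/7)R3 → (0, 1, 0, 0)
  clear (2,3): R2 −= (-4/7)R3 → (0, 0, 1, 0)

rank = 4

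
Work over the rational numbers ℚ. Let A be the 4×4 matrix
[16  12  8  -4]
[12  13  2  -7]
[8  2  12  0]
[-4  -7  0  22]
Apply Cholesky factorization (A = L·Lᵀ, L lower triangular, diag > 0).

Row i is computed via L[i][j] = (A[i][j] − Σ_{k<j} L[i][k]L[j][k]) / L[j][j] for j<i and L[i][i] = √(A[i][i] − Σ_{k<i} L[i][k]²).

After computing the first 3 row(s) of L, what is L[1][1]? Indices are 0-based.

L[1][1] = 2

Step 1: L[0][0] = √(16) = 4.
  L[1][0] = (12) / L[0][0] = 3.
Step 2: L[1][1] = √(4) = 2.
  L[2][0] = (8) / L[0][0] = 2.
  L[2][1] = (-4) / L[1][1] = -2.
Step 3: L[2][2] = √(4) = 2.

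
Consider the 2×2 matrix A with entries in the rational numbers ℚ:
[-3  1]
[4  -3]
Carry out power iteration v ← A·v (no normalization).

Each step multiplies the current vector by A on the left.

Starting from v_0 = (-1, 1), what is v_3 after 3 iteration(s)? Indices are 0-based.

v_0 = (-1, 1).
v_1 = A·v_0 = (4, -7).
v_2 = A·v_1 = (-19, 37).
v_3 = A·v_2 = (94, -187).

v_3 = (94, -187)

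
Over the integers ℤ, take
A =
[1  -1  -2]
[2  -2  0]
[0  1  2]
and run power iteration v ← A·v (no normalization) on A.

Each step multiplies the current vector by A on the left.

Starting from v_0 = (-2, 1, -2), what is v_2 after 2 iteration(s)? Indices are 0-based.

v_2 = (13, 14, -12)

v_0 = (-2, 1, -2).
v_1 = A·v_0 = (1, -6, -3).
v_2 = A·v_1 = (13, 14, -12).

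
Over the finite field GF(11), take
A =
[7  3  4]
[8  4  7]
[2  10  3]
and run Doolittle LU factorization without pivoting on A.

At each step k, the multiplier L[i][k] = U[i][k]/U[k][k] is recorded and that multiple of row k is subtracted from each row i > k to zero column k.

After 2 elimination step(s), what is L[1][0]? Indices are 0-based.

k=0: U[0][0]=7
  eliminate (1,0): mult=9, new row 1: (0, 10, 4); set L[1][0]=9
  eliminate (2,0): mult=5, new row 2: (0, 6, 5); set L[2][0]=5
k=1: U[1][1]=10
  eliminate (2,1): mult=5, new row 2: (0, 0, 7); set L[2][1]=5

L[1][0] = 9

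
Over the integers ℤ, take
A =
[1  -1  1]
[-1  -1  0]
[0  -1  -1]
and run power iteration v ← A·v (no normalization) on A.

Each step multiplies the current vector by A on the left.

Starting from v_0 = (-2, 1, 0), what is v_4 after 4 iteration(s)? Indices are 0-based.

v_4 = (-12, 4, -1)

v_0 = (-2, 1, 0).
v_1 = A·v_0 = (-3, 1, -1).
v_2 = A·v_1 = (-5, 2, 0).
v_3 = A·v_2 = (-7, 3, -2).
v_4 = A·v_3 = (-12, 4, -1).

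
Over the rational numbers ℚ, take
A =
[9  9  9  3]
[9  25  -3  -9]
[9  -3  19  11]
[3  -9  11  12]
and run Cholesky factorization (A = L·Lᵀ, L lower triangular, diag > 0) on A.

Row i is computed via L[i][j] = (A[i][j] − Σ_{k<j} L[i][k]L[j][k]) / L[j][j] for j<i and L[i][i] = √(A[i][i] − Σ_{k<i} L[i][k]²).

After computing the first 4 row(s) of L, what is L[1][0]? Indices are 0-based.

Step 1: L[0][0] = √(9) = 3.
  L[1][0] = (9) / L[0][0] = 3.
Step 2: L[1][1] = √(16) = 4.
  L[2][0] = (9) / L[0][0] = 3.
  L[2][1] = (-12) / L[1][1] = -3.
Step 3: L[2][2] = √(1) = 1.
  L[3][0] = (3) / L[0][0] = 1.
  L[3][1] = (-12) / L[1][1] = -3.
  L[3][2] = (-1) / L[2][2] = -1.
Step 4: L[3][3] = √(1) = 1.

L[1][0] = 3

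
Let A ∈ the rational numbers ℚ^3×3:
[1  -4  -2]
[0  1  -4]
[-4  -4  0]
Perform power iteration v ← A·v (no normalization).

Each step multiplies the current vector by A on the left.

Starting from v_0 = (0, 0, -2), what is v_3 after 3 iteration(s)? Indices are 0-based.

v_0 = (0, 0, -2).
v_1 = A·v_0 = (4, 8, 0).
v_2 = A·v_1 = (-28, 8, -48).
v_3 = A·v_2 = (36, 200, 80).

v_3 = (36, 200, 80)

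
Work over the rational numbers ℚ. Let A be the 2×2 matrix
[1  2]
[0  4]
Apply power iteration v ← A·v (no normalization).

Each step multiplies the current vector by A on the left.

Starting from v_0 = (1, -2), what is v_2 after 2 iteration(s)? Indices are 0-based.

v_0 = (1, -2).
v_1 = A·v_0 = (-3, -8).
v_2 = A·v_1 = (-19, -32).

v_2 = (-19, -32)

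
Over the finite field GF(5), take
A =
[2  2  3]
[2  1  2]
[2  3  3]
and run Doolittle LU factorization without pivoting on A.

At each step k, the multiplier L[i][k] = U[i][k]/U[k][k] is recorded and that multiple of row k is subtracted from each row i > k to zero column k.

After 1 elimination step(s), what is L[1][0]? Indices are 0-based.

L[1][0] = 1

k=0: U[0][0]=2
  eliminate (1,0): mult=1, new row 1: (0, 4, 4); set L[1][0]=1
  eliminate (2,0): mult=1, new row 2: (0, 1, 0); set L[2][0]=1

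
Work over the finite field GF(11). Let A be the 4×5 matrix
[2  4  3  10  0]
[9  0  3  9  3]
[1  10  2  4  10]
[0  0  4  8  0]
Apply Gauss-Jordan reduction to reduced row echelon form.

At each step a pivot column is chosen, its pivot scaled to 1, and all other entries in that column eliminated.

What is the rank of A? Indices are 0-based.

step 1: normalize row 0 (÷2) = (1, 2, 7, 5, 0)
  row 1: subtract 9×row0 = (0, 4, 6, 8, 3)
  row 2: subtract 1×row0 = (0, 8, 6, 10, 10)
step 2: normalize row 1 (÷4) = (0, 1, 7, 2, 9)
  row 0: subtract 2×row1 = (1, 0, 4, 1, 4)
  row 2: subtract 8×row1 = (0, 0, 5, 5, 4)
step 3: normalize row 2 (÷5) = (0, 0, 1, 1, 3)
  row 0: subtract 4×row2 = (1, 0, 0, 8, 3)
  row 1: subtract 7×row2 = (0, 1, 0, 6, 10)
  row 3: subtract 4×row2 = (0, 0, 0, 4, 10)
step 4: normalize row 3 (÷4) = (0, 0, 0, 1, 8)
  row 0: subtract 8×row3 = (1, 0, 0, 0, 5)
  row 1: subtract 6×row3 = (0, 1, 0, 0, 6)
  row 2: subtract 1×row3 = (0, 0, 1, 0, 6)

rank = 4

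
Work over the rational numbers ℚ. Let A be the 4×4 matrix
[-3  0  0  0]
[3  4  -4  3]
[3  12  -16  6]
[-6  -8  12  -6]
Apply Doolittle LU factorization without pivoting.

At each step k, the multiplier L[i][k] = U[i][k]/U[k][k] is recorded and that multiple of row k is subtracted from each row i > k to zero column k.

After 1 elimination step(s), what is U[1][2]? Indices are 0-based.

U[1][2] = -4

k=0: U[0][0]=-3
  eliminate (1,0): mult=-1, new row 1: (0, 4, -4, 3); set L[1][0]=-1
  eliminate (2,0): mult=-1, new row 2: (0, 12, -16, 6); set L[2][0]=-1
  eliminate (3,0): mult=2, new row 3: (0, -8, 12, -6); set L[3][0]=2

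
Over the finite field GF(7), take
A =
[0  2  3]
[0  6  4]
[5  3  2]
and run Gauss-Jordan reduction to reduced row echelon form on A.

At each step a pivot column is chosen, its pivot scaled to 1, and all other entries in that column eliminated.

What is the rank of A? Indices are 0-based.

[1] R0 <-> R2
[1] R0 /= 5  ⇒  (1, 2, 6)
[2] R1 /= 6  ⇒  (0, 1, 3)
     R0 -= 2·R1  ⇒  (1, 0, 0)
     R2 -= 2·R1  ⇒  (0, 0, 4)
[3] R2 /= 4  ⇒  (0, 0, 1)
     R1 -= 3·R2  ⇒  (0, 1, 0)

rank = 3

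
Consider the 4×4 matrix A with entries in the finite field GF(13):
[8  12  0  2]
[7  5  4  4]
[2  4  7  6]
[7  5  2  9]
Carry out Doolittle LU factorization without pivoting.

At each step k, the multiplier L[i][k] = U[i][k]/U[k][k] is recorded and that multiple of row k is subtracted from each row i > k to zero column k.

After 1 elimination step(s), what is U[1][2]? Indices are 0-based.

Step 1: pivot at (0,0) is 8.
  row1 ← row1 − (9)·row0  ⇒  L[1][0]=9, U row1=(0, 1, 4, 12)
  row2 ← row2 − (10)·row0  ⇒  L[2][0]=10, U row2=(0, 1, 7, 12)
  row3 ← row3 − (9)·row0  ⇒  L[3][0]=9, U row3=(0, 1, 2, 4)

U[1][2] = 4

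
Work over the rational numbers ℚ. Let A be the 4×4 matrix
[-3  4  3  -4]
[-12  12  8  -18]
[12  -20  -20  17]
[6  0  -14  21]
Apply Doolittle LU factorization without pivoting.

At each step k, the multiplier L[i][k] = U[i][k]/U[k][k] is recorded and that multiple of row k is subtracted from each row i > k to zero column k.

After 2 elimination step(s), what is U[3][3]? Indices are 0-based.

U[3][3] = 9

[col 0] pivot -3
  R1 -= 4*R0 → (0, -4, -4, -2)  (L[1][0] := 4)
  R2 -= -4*R0 → (0, -4, -8, 1)  (L[2][0] := -4)
  R3 -= -2*R0 → (0, 8, -8, 13)  (L[3][0] := -2)
[col 1] pivot -4
  R2 -= 1*R1 → (0, 0, -4, 3)  (L[2][1] := 1)
  R3 -= -2*R1 → (0, 0, -16, 9)  (L[3][1] := -2)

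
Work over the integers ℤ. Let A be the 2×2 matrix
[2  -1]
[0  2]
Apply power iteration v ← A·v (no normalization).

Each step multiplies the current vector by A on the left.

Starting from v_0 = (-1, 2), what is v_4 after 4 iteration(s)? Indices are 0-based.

v_0 = (-1, 2).
v_1 = A·v_0 = (-4, 4).
v_2 = A·v_1 = (-12, 8).
v_3 = A·v_2 = (-32, 16).
v_4 = A·v_3 = (-80, 32).

v_4 = (-80, 32)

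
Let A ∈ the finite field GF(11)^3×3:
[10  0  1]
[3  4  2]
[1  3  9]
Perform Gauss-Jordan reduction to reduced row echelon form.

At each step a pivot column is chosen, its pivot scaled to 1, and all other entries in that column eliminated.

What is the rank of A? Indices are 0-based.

[1] R0 /= 10  ⇒  (1, 0, 10)
     R1 -= 3·R0  ⇒  (0, 4, 5)
     R2 -= 1·R0  ⇒  (0, 3, 10)
[2] R1 /= 4  ⇒  (0, 1, 4)
     R2 -= 3·R1  ⇒  (0, 0, 9)
[3] R2 /= 9  ⇒  (0, 0, 1)
     R0 -= 10·R2  ⇒  (1, 0, 0)
     R1 -= 4·R2  ⇒  (0, 1, 0)

rank = 3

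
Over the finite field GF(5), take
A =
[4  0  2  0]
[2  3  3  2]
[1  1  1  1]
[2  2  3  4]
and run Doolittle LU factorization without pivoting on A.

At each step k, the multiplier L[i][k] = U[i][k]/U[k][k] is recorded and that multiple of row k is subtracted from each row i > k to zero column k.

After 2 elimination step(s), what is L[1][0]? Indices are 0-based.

L[1][0] = 3

[col 0] pivot 4
  R1 -= 3*R0 → (0, 3, 2, 2)  (L[1][0] := 3)
  R2 -= 4*R0 → (0, 1, 3, 1)  (L[2][0] := 4)
  R3 -= 3*R0 → (0, 2, 2, 4)  (L[3][0] := 3)
[col 1] pivot 3
  R2 -= 2*R1 → (0, 0, 4, 2)  (L[2][1] := 2)
  R3 -= 4*R1 → (0, 0, 4, 1)  (L[3][1] := 4)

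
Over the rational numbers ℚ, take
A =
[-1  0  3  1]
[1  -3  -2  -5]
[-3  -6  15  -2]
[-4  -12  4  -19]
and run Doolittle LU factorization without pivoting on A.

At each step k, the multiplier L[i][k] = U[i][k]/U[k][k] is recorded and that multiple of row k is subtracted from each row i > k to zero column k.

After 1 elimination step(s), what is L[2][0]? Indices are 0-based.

Step 1: pivot at (0,0) is -1.
  row1 ← row1 − (-1)·row0  ⇒  L[1][0]=-1, U row1=(0, -3, 1, -4)
  row2 ← row2 − (3)·row0  ⇒  L[2][0]=3, U row2=(0, -6, 6, -5)
  row3 ← row3 − (4)·row0  ⇒  L[3][0]=4, U row3=(0, -12, -8, -23)

L[2][0] = 3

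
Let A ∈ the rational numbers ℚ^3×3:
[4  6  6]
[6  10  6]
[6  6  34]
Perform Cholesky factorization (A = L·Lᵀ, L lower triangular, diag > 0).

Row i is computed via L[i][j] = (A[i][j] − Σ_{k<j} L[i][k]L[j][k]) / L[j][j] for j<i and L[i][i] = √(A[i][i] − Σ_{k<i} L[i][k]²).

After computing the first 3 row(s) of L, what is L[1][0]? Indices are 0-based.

Step 1: L[0][0] = √(4) = 2.
  L[1][0] = (6) / L[0][0] = 3.
Step 2: L[1][1] = √(1) = 1.
  L[2][0] = (6) / L[0][0] = 3.
  L[2][1] = (-3) / L[1][1] = -3.
Step 3: L[2][2] = √(16) = 4.

L[1][0] = 3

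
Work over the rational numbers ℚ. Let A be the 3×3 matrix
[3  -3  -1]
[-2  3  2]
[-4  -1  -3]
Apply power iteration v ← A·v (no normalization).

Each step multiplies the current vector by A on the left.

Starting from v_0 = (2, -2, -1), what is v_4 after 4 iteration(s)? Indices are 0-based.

v_0 = (2, -2, -1).
v_1 = A·v_0 = (13, -12, -3).
v_2 = A·v_1 = (78, -68, -31).
v_3 = A·v_2 = (469, -422, -151).
v_4 = A·v_3 = (2824, -2506, -1001).

v_4 = (2824, -2506, -1001)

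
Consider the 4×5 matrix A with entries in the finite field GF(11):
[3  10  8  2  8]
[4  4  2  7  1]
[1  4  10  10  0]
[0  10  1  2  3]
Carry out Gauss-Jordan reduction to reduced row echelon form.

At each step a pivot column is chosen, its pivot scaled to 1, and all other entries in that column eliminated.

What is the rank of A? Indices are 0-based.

pivot(0,0)=3: scale R0 → (1, 7, 10, 8, 10)
  clear (1,0): R1 −= (4)R0 → (0, 9, 6, 8, 5)
  clear (2,0): R2 −= (1)R0 → (0, 8, 0, 2, 1)
pivot(1,1)=9: scale R1 → (0, 1, 8, 7, 3)
  clear (0,1): R0 −= (7)R1 → (1, 0, 9, 3, 0)
  clear (2,1): R2 −= (8)R1 → (0, 0, 2, 1, 10)
  clear (3,1): R3 −= (10)R1 → (0, 0, 9, 9, 6)
pivot(2,2)=2: scale R2 → (0, 0, 1, 6, 5)
  clear (0,2): R0 −= (9)R2 → (1, 0, 0, 4, 10)
  clear (1,2): R1 −= (8)R2 → (0, 1, 0, 3, 7)
  clear (3,2): R3 −= (9)R2 → (0, 0, 0, 10, 5)
pivot(3,3)=10: scale R3 → (0, 0, 0, 1, 6)
  clear (0,3): R0 −= (4)R3 → (1, 0, 0, 0, 8)
  clear (1,3): R1 −= (3)R3 → (0, 1, 0, 0, 0)
  clear (2,3): R2 −= (6)R3 → (0, 0, 1, 0, 2)

rank = 4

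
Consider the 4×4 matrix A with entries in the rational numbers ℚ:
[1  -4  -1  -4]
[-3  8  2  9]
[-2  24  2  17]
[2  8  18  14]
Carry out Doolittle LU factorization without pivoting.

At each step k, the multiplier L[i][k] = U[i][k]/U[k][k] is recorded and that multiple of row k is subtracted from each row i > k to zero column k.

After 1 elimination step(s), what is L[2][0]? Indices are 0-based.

[col 0] pivot 1
  R1 -= -3*R0 → (0, -4, -1, -3)  (L[1][0] := -3)
  R2 -= -2*R0 → (0, 16, 0, 9)  (L[2][0] := -2)
  R3 -= 2*R0 → (0, 16, 20, 22)  (L[3][0] := 2)

L[2][0] = -2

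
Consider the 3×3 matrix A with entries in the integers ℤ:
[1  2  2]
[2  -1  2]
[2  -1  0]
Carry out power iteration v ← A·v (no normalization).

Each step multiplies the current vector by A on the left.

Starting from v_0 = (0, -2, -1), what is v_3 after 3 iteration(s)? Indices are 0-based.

v_0 = (0, -2, -1).
v_1 = A·v_0 = (-6, 0, 2).
v_2 = A·v_1 = (-2, -8, -12).
v_3 = A·v_2 = (-42, -20, 4).

v_3 = (-42, -20, 4)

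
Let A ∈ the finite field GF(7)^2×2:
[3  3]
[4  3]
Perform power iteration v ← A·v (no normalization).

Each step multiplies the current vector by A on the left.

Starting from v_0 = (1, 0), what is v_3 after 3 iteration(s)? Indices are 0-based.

v_0 = (1, 0).
v_1 = A·v_0 = (3, 4).
v_2 = A·v_1 = (0, 3).
v_3 = A·v_2 = (2, 2).

v_3 = (2, 2)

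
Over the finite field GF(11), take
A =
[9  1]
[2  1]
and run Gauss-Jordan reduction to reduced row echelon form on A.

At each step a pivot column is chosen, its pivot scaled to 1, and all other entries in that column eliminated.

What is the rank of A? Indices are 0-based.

rank = 2

[1] R0 /= 9  ⇒  (1, 5)
     R1 -= 2·R0  ⇒  (0, 2)
[2] R1 /= 2  ⇒  (0, 1)
     R0 -= 5·R1  ⇒  (1, 0)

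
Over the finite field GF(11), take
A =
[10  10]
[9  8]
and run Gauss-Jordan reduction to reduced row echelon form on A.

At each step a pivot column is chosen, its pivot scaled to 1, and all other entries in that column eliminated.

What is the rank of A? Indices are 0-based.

pivot(0,0)=10: scale R0 → (1, 1)
  clear (1,0): R1 −= (9)R0 → (0, 10)
pivot(1,1)=10: scale R1 → (0, 1)
  clear (0,1): R0 −= (1)R1 → (1, 0)

rank = 2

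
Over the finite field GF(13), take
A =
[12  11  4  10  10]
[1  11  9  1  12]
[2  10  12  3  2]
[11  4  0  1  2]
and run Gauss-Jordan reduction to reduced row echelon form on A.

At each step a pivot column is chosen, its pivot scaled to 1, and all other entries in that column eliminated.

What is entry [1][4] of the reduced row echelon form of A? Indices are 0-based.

[1] R0 /= 12  ⇒  (1, 2, 9, 3, 3)
     R1 -= 1·R0  ⇒  (0, 9, 0, 11, 9)
     R2 -= 2·R0  ⇒  (0, 6, 7, 10, 9)
     R3 -= 11·R0  ⇒  (0, 8, 5, 7, 8)
[2] R1 /= 9  ⇒  (0, 1, 0, 7, 1)
     R0 -= 2·R1  ⇒  (1, 0, 9, 2, 1)
     R2 -= 6·R1  ⇒  (0, 0, 7, 7, 3)
     R3 -= 8·R1  ⇒  (0, 0, 5, 3, 0)
[3] R2 /= 7  ⇒  (0, 0, 1, 1, 6)
     R0 -= 9·R2  ⇒  (1, 0, 0, 6, 12)
     R3 -= 5·R2  ⇒  (0, 0, 0, 11, 9)
[4] R3 /= 11  ⇒  (0, 0, 0, 1, 2)
     R0 -= 6·R3  ⇒  (1, 0, 0, 0, 0)
     R1 -= 7·R3  ⇒  (0, 1, 0, 0, 0)
     R2 -= 1·R3  ⇒  (0, 0, 1, 0, 4)

M[1][4] = 0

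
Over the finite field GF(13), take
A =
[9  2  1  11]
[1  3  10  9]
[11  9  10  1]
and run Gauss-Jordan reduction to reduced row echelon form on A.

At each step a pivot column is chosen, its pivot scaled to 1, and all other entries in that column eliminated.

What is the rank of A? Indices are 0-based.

pivot(0,0)=9: scale R0 → (1, 6, 3, 7)
  clear (1,0): R1 −= (1)R0 → (0, 10, 7, 2)
  clear (2,0): R2 −= (11)R0 → (0, 8, 3, 2)
pivot(1,1)=10: scale R1 → (0, 1, 2, 8)
  clear (0,1): R0 −= (6)R1 → (1, 0, 4, 11)
  clear (2,1): R2 −= (8)R1 → (0, 0, 0, 3)
col 2: no nonzero at/below row 2; advance.
pivot(2,3)=3: scale R2 → (0, 0, 0, 1)
  clear (0,3): R0 −= (11)R2 → (1, 0, 4, 0)
  clear (1,3): R1 −= (8)R2 → (0, 1, 2, 0)

rank = 3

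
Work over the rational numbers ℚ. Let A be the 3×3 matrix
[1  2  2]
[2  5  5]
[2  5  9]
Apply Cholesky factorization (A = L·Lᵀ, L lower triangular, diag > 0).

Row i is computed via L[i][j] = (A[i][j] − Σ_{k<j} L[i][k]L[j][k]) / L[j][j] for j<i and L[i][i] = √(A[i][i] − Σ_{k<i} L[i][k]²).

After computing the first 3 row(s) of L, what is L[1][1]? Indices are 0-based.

Step 1: L[0][0] = √(1) = 1.
  L[1][0] = (2) / L[0][0] = 2.
Step 2: L[1][1] = √(1) = 1.
  L[2][0] = (2) / L[0][0] = 2.
  L[2][1] = (1) / L[1][1] = 1.
Step 3: L[2][2] = √(4) = 2.

L[1][1] = 1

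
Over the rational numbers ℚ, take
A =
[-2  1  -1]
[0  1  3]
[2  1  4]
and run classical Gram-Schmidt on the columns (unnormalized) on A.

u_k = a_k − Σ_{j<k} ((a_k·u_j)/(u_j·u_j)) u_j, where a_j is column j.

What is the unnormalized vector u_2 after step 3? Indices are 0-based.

u_2 = (-1/2, 1, -1/2)

Step 1: u_0 = a_0 = (-2, 0, 2).
Step 2: u_1 = a_1 − (0)·u_0 = (1, 1, 1).
Step 3: u_2 = a_2 − (5/4)·u_0 − (2)·u_1 = (-1/2, 1, -1/2).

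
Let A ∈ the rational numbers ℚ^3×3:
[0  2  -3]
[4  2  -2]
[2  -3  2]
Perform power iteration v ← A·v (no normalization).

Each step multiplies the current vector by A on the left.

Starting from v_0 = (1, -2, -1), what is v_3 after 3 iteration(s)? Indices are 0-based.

v_0 = (1, -2, -1).
v_1 = A·v_0 = (-1, 2, 6).
v_2 = A·v_1 = (-14, -12, 4).
v_3 = A·v_2 = (-36, -88, 16).

v_3 = (-36, -88, 16)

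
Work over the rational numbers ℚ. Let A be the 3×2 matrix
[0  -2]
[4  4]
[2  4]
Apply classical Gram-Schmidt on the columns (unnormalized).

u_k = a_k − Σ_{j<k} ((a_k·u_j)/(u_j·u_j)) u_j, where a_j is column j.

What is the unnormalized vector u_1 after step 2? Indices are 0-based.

Step 1: u_0 = a_0 = (0, 4, 2).
Step 2: u_1 = a_1 − (6/5)·u_0 = (-2, -4/5, 8/5).

u_1 = (-2, -4/5, 8/5)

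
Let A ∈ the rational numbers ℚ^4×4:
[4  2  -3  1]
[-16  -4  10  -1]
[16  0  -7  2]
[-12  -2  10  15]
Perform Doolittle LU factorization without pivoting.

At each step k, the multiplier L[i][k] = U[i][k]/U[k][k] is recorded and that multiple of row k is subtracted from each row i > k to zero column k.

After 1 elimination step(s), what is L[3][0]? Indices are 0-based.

L[3][0] = -3

k=0: U[0][0]=4
  eliminate (1,0): mult=-4, new row 1: (0, 4, -2, 3); set L[1][0]=-4
  eliminate (2,0): mult=4, new row 2: (0, -8, 5, -2); set L[2][0]=4
  eliminate (3,0): mult=-3, new row 3: (0, 4, 1, 18); set L[3][0]=-3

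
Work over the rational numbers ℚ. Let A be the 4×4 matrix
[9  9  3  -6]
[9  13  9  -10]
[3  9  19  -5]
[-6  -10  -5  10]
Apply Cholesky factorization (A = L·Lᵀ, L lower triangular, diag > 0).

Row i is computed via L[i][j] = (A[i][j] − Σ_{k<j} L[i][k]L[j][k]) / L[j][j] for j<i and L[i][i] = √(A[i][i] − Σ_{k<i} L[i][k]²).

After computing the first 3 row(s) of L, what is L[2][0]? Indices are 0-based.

Step 1: L[0][0] = √(9) = 3.
  L[1][0] = (9) / L[0][0] = 3.
Step 2: L[1][1] = √(4) = 2.
  L[2][0] = (3) / L[0][0] = 1.
  L[2][1] = (6) / L[1][1] = 3.
Step 3: L[2][2] = √(9) = 3.

L[2][0] = 1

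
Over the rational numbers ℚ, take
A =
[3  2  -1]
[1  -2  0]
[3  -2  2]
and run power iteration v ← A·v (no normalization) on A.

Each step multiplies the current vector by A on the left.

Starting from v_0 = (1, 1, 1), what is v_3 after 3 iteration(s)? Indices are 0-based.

v_0 = (1, 1, 1).
v_1 = A·v_0 = (4, -1, 3).
v_2 = A·v_1 = (7, 6, 20).
v_3 = A·v_2 = (13, -5, 49).

v_3 = (13, -5, 49)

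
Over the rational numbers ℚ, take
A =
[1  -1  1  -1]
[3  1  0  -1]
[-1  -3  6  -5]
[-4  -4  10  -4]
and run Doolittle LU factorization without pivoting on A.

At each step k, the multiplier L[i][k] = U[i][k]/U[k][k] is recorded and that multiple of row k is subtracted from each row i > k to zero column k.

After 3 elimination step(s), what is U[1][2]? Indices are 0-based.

U[1][2] = -3

Step 1: pivot at (0,0) is 1.
  row1 ← row1 − (3)·row0  ⇒  L[1][0]=3, U row1=(0, 4, -3, 2)
  row2 ← row2 − (-1)·row0  ⇒  L[2][0]=-1, U row2=(0, -4, 7, -6)
  row3 ← row3 − (-4)·row0  ⇒  L[3][0]=-4, U row3=(0, -8, 14, -8)
Step 2: pivot at (1,1) is 4.
  row2 ← row2 − (-1)·row1  ⇒  L[2][1]=-1, U row2=(0, 0, 4, -4)
  row3 ← row3 − (-2)·row1  ⇒  L[3][1]=-2, U row3=(0, 0, 8, -4)
Step 3: pivot at (2,2) is 4.
  row3 ← row3 − (2)·row2  ⇒  L[3][2]=2, U row3=(0, 0, 0, 4)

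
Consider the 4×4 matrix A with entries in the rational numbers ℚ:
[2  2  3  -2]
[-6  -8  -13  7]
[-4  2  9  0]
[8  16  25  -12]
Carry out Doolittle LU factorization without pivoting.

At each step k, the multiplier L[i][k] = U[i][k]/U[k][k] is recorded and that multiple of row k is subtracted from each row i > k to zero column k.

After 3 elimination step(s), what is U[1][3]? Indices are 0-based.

[col 0] pivot 2
  R1 -= -3*R0 → (0, -2, -4, 1)  (L[1][0] := -3)
  R2 -= -2*R0 → (0, 6, 15, -4)  (L[2][0] := -2)
  R3 -= 4*R0 → (0, 8, 13, -4)  (L[3][0] := 4)
[col 1] pivot -2
  R2 -= -3*R1 → (0, 0, 3, -1)  (L[2][1] := -3)
  R3 -= -4*R1 → (0, 0, -3, 0)  (L[3][1] := -4)
[col 2] pivot 3
  R3 -= -1*R2 → (0, 0, 0, -1)  (L[3][2] := -1)

U[1][3] = 1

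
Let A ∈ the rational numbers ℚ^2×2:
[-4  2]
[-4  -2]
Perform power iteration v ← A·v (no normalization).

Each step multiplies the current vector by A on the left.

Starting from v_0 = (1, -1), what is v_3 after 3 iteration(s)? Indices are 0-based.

v_3 = (-24, -136)

v_0 = (1, -1).
v_1 = A·v_0 = (-6, -2).
v_2 = A·v_1 = (20, 28).
v_3 = A·v_2 = (-24, -136).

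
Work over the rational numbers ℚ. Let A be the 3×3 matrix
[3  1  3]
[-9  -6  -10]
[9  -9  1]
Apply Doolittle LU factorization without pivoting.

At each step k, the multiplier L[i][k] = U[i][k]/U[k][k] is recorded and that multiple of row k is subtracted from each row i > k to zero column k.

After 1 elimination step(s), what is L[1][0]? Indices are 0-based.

k=0: U[0][0]=3
  eliminate (1,0): mult=-3, new row 1: (0, -3, -1); set L[1][0]=-3
  eliminate (2,0): mult=3, new row 2: (0, -12, -8); set L[2][0]=3

L[1][0] = -3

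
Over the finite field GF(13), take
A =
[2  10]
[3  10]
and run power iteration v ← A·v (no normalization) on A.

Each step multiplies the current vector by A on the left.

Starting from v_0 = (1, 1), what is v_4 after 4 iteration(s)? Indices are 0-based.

v_4 = (1, 6)

v_0 = (1, 1).
v_1 = A·v_0 = (12, 0).
v_2 = A·v_1 = (11, 10).
v_3 = A·v_2 = (5, 3).
v_4 = A·v_3 = (1, 6).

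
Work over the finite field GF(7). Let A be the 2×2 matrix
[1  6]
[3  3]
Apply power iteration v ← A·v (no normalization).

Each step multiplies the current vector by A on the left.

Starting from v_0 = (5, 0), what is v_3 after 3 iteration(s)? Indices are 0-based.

v_3 = (0, 3)

v_0 = (5, 0).
v_1 = A·v_0 = (5, 1).
v_2 = A·v_1 = (4, 4).
v_3 = A·v_2 = (0, 3).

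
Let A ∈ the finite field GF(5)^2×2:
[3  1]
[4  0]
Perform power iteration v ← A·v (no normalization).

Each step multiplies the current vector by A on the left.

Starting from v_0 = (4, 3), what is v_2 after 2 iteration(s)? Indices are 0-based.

v_0 = (4, 3).
v_1 = A·v_0 = (0, 1).
v_2 = A·v_1 = (1, 0).

v_2 = (1, 0)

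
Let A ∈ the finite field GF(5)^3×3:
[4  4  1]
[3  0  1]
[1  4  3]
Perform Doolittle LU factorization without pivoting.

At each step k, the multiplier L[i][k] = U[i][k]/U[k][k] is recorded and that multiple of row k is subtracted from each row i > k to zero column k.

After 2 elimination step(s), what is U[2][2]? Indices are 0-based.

[col 0] pivot 4
  R1 -= 2*R0 → (0, 2, 4)  (L[1][0] := 2)
  R2 -= 4*R0 → (0, 3, 4)  (L[2][0] := 4)
[col 1] pivot 2
  R2 -= 4*R1 → (0, 0, 3)  (L[2][1] := 4)

U[2][2] = 3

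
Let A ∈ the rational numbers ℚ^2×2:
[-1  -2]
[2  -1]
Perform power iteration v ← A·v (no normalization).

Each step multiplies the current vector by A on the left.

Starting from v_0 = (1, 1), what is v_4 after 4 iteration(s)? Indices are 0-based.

v_4 = (-31, 17)

v_0 = (1, 1).
v_1 = A·v_0 = (-3, 1).
v_2 = A·v_1 = (1, -7).
v_3 = A·v_2 = (13, 9).
v_4 = A·v_3 = (-31, 17).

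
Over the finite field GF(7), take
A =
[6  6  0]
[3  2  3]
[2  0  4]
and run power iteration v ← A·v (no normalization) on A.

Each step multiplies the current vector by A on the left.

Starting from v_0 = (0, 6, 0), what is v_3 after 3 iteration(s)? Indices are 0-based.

v_3 = (0, 0, 3)

v_0 = (0, 6, 0).
v_1 = A·v_0 = (1, 5, 0).
v_2 = A·v_1 = (1, 6, 2).
v_3 = A·v_2 = (0, 0, 3).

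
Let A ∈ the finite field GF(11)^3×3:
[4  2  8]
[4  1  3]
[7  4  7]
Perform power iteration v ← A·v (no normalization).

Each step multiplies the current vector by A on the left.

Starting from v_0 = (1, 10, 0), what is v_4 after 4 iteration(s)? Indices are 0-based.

v_0 = (1, 10, 0).
v_1 = A·v_0 = (2, 3, 3).
v_2 = A·v_1 = (5, 9, 3).
v_3 = A·v_2 = (7, 5, 4).
v_4 = A·v_3 = (4, 1, 9).

v_4 = (4, 1, 9)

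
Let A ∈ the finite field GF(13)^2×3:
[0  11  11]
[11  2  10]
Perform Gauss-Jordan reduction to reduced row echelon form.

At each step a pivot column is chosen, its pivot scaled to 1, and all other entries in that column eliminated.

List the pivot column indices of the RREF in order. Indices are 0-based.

pivot columns: 0, 1

pivot(0,0): swap R0↔R1
pivot(0,0)=11: scale R0 → (1, 12, 8)
pivot(1,1)=11: scale R1 → (0, 1, 1)
  clear (0,1): R0 −= (12)R1 → (1, 0, 9)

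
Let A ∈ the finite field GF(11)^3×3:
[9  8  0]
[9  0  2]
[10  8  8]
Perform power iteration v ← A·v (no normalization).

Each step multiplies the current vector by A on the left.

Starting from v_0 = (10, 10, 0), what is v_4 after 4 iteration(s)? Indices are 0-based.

v_0 = (10, 10, 0).
v_1 = A·v_0 = (5, 2, 4).
v_2 = A·v_1 = (6, 9, 10).
v_3 = A·v_2 = (5, 8, 3).
v_4 = A·v_3 = (10, 7, 6).

v_4 = (10, 7, 6)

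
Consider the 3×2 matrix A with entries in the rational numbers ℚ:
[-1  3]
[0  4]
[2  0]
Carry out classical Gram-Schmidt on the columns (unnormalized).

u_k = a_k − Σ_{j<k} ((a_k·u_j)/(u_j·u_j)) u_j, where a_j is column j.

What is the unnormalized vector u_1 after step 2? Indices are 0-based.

u_1 = (12/5, 4, 6/5)

Step 1: u_0 = a_0 = (-1, 0, 2).
Step 2: u_1 = a_1 − (-3/5)·u_0 = (12/5, 4, 6/5).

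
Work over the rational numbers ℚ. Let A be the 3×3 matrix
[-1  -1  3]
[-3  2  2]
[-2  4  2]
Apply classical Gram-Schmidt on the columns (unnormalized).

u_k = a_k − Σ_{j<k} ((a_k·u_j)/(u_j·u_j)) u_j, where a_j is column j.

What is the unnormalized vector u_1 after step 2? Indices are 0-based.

u_1 = (-27/14, -11/14, 15/7)

Step 1: u_0 = a_0 = (-1, -3, -2).
Step 2: u_1 = a_1 − (-13/14)·u_0 = (-27/14, -11/14, 15/7).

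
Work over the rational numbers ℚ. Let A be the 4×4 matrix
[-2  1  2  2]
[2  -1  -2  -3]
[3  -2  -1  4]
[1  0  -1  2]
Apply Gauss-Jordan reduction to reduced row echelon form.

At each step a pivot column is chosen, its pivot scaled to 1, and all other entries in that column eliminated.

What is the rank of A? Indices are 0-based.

rank = 4

step 1: normalize row 0 (÷-2) = (1, -1/2, -1, -1)
  row 1: subtract 2×row0 = (0, 0, 0, -1)
  row 2: subtract 3×row0 = (0, -1/2, 2, 7)
  row 3: subtract 1×row0 = (0, 1/2, 0, 3)
step 2: exchange rows 1,2
step 2: normalize row 1 (÷-1/2) = (0, 1, -4, -14)
  row 0: subtract -1/2×row1 = (1, 0, -3, -8)
  row 3: subtract 1/2×row1 = (0, 0, 2, 10)
step 3: exchange rows 2,3
step 3: normalize row 2 (÷2) = (0, 0, 1, 5)
  row 0: subtract -3×row2 = (1, 0, 0, 7)
  row 1: subtract -4×row2 = (0, 1, 0, 6)
step 4: normalize row 3 (÷-1) = (0, 0, 0, 1)
  row 0: subtract 7×row3 = (1, 0, 0, 0)
  row 1: subtract 6×row3 = (0, 1, 0, 0)
  row 2: subtract 5×row3 = (0, 0, 1, 0)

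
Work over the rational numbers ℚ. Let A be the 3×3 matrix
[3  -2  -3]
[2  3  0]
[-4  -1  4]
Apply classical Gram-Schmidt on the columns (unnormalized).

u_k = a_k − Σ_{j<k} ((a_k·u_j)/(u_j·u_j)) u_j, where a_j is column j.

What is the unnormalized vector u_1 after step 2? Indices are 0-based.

u_1 = (-70/29, 79/29, -13/29)

Step 1: u_0 = a_0 = (3, 2, -4).
Step 2: u_1 = a_1 − (4/29)·u_0 = (-70/29, 79/29, -13/29).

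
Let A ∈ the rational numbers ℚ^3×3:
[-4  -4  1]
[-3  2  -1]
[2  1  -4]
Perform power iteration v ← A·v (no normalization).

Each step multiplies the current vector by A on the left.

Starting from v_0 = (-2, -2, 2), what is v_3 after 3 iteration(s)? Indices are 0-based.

v_3 = (596, 86, -580)

v_0 = (-2, -2, 2).
v_1 = A·v_0 = (18, 0, -14).
v_2 = A·v_1 = (-86, -40, 92).
v_3 = A·v_2 = (596, 86, -580).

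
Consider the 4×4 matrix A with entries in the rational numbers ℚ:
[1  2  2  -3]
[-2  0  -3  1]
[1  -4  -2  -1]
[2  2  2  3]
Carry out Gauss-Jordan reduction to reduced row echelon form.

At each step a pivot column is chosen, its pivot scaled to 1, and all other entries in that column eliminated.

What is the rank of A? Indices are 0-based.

step 1: normalize row 0 (÷1) = (1, 2, 2, -3)
  row 1: subtract -2×row0 = (0, 4, 1, -5)
  row 2: subtract 1×row0 = (0, -6, -4, 2)
  row 3: subtract 2×row0 = (0, -2, -2, 9)
step 2: normalize row 1 (÷4) = (0, 1, 1/4, -5/4)
  row 0: subtract 2×row1 = (1, 0, 3/2, -1/2)
  row 2: subtract -6×row1 = (0, 0, -5/2, -11/2)
  row 3: subtract -2×row1 = (0, 0, -3/2, 13/2)
step 3: normalize row 2 (÷-5/2) = (0, 0, 1, 11/5)
  row 0: subtract 3/2×row2 = (1, 0, 0, -19/5)
  row 1: subtract 1/4×row2 = (0, 1, 0, -9/5)
  row 3: subtract -3/2×row2 = (0, 0, 0, 49/5)
step 4: normalize row 3 (÷49/5) = (0, 0, 0, 1)
  row 0: subtract -19/5×row3 = (1, 0, 0, 0)
  row 1: subtract -9/5×row3 = (0, 1, 0, 0)
  row 2: subtract 11/5×row3 = (0, 0, 1, 0)

rank = 4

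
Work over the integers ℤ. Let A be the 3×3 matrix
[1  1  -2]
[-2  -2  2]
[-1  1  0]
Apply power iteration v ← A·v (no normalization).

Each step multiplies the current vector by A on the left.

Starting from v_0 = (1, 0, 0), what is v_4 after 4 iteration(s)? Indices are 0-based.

v_0 = (1, 0, 0).
v_1 = A·v_0 = (1, -2, -1).
v_2 = A·v_1 = (1, 0, -3).
v_3 = A·v_2 = (7, -8, -1).
v_4 = A·v_3 = (1, 0, -15).

v_4 = (1, 0, -15)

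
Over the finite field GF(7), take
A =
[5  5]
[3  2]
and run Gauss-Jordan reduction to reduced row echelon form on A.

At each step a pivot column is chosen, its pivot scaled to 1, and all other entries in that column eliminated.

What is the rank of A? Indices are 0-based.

step 1: normalize row 0 (÷5) = (1, 1)
  row 1: subtract 3×row0 = (0, 6)
step 2: normalize row 1 (÷6) = (0, 1)
  row 0: subtract 1×row1 = (1, 0)

rank = 2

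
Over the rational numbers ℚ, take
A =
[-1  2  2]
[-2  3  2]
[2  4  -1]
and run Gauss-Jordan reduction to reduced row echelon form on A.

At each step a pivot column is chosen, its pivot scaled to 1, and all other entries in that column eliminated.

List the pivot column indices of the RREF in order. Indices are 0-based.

pivot columns: 0, 1, 2

step 1: normalize row 0 (÷-1) = (1, -2, -2)
  row 1: subtract -2×row0 = (0, -1, -2)
  row 2: subtract 2×row0 = (0, 8, 3)
step 2: normalize row 1 (÷-1) = (0, 1, 2)
  row 0: subtract -2×row1 = (1, 0, 2)
  row 2: subtract 8×row1 = (0, 0, -13)
step 3: normalize row 2 (÷-13) = (0, 0, 1)
  row 0: subtract 2×row2 = (1, 0, 0)
  row 1: subtract 2×row2 = (0, 1, 0)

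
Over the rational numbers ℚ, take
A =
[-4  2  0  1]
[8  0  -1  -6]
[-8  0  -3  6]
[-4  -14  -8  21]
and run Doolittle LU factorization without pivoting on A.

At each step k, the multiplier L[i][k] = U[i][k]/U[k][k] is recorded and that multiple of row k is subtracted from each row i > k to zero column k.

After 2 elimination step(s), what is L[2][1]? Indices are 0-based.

Step 1: pivot at (0,0) is -4.
  row1 ← row1 − (-2)·row0  ⇒  L[1][0]=-2, U row1=(0, 4, -1, -4)
  row2 ← row2 − (2)·row0  ⇒  L[2][0]=2, U row2=(0, -4, -3, 4)
  row3 ← row3 − (1)·row0  ⇒  L[3][0]=1, U row3=(0, -16, -8, 20)
Step 2: pivot at (1,1) is 4.
  row2 ← row2 − (-1)·row1  ⇒  L[2][1]=-1, U row2=(0, 0, -4, 0)
  row3 ← row3 − (-4)·row1  ⇒  L[3][1]=-4, U row3=(0, 0, -12, 4)

L[2][1] = -1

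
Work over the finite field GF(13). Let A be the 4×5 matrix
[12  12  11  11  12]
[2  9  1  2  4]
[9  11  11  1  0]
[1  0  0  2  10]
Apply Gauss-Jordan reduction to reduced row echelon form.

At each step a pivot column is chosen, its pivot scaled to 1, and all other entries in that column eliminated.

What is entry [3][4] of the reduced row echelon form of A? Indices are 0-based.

step 1: normalize row 0 (÷12) = (1, 1, 2, 2, 1)
  row 1: subtract 2×row0 = (0, 7, 10, 11, 2)
  row 2: subtract 9×row0 = (0, 2, 6, 9, 4)
  row 3: subtract 1×row0 = (0, 12, 11, 0, 9)
step 2: normalize row 1 (÷7) = (0, 1, 7, 9, 4)
  row 0: subtract 1×row1 = (1, 0, 8, 6, 10)
  row 2: subtract 2×row1 = (0, 0, 5, 4, 9)
  row 3: subtract 12×row1 = (0, 0, 5, 9, 0)
step 3: normalize row 2 (÷5) = (0, 0, 1, 6, 7)
  row 0: subtract 8×row2 = (1, 0, 0, 10, 6)
  row 1: subtract 7×row2 = (0, 1, 0, 6, 7)
  row 3: subtract 5×row2 = (0, 0, 0, 5, 4)
step 4: normalize row 3 (÷5) = (0, 0, 0, 1, 6)
  row 0: subtract 10×row3 = (1, 0, 0, 0, 11)
  row 1: subtract 6×row3 = (0, 1, 0, 0, 10)
  row 2: subtract 6×row3 = (0, 0, 1, 0, 10)

M[3][4] = 6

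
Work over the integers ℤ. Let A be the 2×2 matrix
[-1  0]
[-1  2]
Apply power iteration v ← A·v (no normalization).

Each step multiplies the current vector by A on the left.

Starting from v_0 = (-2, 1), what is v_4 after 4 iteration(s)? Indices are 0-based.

v_4 = (-2, 26)

v_0 = (-2, 1).
v_1 = A·v_0 = (2, 4).
v_2 = A·v_1 = (-2, 6).
v_3 = A·v_2 = (2, 14).
v_4 = A·v_3 = (-2, 26).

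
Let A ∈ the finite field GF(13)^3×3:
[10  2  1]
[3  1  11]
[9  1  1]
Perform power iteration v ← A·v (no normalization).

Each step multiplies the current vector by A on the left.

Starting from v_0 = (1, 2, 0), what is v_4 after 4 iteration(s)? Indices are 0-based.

v_0 = (1, 2, 0).
v_1 = A·v_0 = (1, 5, 11).
v_2 = A·v_1 = (5, 12, 12).
v_3 = A·v_2 = (8, 3, 4).
v_4 = A·v_3 = (12, 6, 1).

v_4 = (12, 6, 1)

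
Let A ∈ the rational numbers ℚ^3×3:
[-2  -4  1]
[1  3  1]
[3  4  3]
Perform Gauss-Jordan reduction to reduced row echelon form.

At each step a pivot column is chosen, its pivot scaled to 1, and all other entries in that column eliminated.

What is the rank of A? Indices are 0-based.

rank = 3

step 1: normalize row 0 (÷-2) = (1, 2, -1/2)
  row 1: subtract 1×row0 = (0, 1, 3/2)
  row 2: subtract 3×row0 = (0, -2, 9/2)
step 2: normalize row 1 (÷1) = (0, 1, 3/2)
  row 0: subtract 2×row1 = (1, 0, -7/2)
  row 2: subtract -2×row1 = (0, 0, 15/2)
step 3: normalize row 2 (÷15/2) = (0, 0, 1)
  row 0: subtract -7/2×row2 = (1, 0, 0)
  row 1: subtract 3/2×row2 = (0, 1, 0)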